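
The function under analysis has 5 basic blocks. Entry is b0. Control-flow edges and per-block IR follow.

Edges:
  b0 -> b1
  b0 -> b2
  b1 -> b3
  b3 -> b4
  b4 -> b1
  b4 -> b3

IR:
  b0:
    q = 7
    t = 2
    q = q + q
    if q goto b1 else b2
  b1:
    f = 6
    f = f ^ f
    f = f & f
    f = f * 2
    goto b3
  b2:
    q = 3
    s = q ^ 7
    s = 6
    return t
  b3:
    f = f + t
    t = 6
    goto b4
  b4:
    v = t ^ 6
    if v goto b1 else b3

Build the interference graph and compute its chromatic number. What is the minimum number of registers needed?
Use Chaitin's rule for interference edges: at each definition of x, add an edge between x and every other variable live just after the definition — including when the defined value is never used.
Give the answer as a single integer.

Per-block:
  b0: {q,t} / ∅
  b1: {f} / ∅
  b2: {q,s} / {t}
  b3: {f,t} / {f,t}
  b4: {v} / {t}

Live sets:
  live b0: ∅→{t}
  live b1: {t}→{f,t}
  live b2: {t}→∅
  live b3: {f,t}→{f,t}
  live b4: {f,t}→{f,t}

Interference:
  f↔{t,v}
  q↔{t}
  s↔{t}
  t↔{f,q,s,v}
  v↔{f,t}

Chromatic number:
  clique {f,t,v} ⇒ need ≥ 3
  assign f→R1 q→R1 s→R1 t→R0 v→R2 — no edge inside a register ⇒ χ ≤ 3
  χ = 3

Answer: 3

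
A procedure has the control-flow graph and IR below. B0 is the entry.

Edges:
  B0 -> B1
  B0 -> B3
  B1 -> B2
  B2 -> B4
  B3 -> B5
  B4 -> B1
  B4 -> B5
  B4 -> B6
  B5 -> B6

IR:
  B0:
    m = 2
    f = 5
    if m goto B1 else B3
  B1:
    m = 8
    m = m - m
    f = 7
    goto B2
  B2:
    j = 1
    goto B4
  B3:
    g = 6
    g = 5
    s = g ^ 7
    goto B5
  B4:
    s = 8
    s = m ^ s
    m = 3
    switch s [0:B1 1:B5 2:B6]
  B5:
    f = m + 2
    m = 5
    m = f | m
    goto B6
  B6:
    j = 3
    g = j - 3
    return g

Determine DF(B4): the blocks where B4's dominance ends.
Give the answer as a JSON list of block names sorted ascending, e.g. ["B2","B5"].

Answer: ["B1", "B5", "B6"]

Working:
idom tree: B1←B0 B2←B1 B3←B0 B4←B2 B5←B0 B6←B0
Dom at joins:
  B1: preds {B0,B4}: {B0} ∩ {B0,B1,B2,B4} = {B0}; idom=B0
  B5: preds {B3,B4}: {B0,B3} ∩ {B0,B1,B2,B4} = {B0}; idom=B0
  B6: preds {B4,B5}: {B0,B1,B2,B4} ∩ {B0,B5} = {B0}; idom=B0

Frontier:
  join B1 pred B0: · stop@B0
  join B1 pred B4: B4→B2→B1 stop@B0
  join B5 pred B3: B3 stop@B0
  join B5 pred B4: B4→B2→B1 stop@B0
  join B6 pred B4: B4→B2→B1 stop@B0
  join B6 pred B5: B5 stop@B0
  B0 → ∅
  B1 → {B1,B5,B6}
  B2 → {B1,B5,B6}
  B3 → {B5}
  B4 → {B1,B5,B6}
  B5 → {B6}
  B6 → ∅

DF(B4) = ["B1", "B5", "B6"]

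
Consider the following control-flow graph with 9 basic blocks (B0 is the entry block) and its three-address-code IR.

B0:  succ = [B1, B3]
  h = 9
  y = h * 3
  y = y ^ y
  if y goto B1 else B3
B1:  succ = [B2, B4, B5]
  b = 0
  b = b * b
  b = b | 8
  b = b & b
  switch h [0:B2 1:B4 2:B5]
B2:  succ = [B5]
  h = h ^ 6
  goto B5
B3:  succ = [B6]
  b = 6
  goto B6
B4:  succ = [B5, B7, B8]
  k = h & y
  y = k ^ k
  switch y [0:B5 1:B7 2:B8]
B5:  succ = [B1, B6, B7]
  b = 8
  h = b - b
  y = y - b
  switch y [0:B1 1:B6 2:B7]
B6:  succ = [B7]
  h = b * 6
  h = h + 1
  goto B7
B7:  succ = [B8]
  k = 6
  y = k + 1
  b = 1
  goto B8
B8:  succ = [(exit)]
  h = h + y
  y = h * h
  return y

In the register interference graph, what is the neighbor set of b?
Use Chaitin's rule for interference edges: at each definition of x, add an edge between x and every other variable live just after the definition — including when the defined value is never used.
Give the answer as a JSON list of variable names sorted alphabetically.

Per-block:
  B0 def {h,y} use ∅
  B1 def {b} use {h}
  B2 def {h} use {h}
  B3 def {b} use ∅
  B4 def {k,y} use {h,y}
  B5 def {b,h,y} use {y}
  B6 def {h} use {b}
  B7 def {b,k,y} use ∅
  B8 def {h,y} use {h,y}

Liveness:
  B0 li=∅ lo={h,y}
  B1 li={h,y} lo={h,y}
  B2 li={h,y} lo={y}
  B3 li=∅ lo={b}
  B4 li={h,y} lo={h,y}
  B5 li={y} lo={b,h,y}
  B6 li={b} lo={h}
  B7 li={h} lo={h,y}
  B8 li={h,y} lo=∅

Interference:
  b: {h,y}
  h: {b,k,y}
  k: {h}
  y: {b,h}

N(b) = ["h", "y"]

Answer: ["h", "y"]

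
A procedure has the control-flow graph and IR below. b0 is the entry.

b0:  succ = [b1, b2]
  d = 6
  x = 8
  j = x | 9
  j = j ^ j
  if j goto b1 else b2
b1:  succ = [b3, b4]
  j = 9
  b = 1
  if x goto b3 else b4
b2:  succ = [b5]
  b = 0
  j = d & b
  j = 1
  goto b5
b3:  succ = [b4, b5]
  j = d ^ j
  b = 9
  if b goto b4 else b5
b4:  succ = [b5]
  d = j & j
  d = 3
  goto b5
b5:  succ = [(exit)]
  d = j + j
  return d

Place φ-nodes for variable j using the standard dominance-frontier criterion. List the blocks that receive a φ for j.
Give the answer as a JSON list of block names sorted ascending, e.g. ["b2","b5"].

Answer: ["b4", "b5"]

Analysis:
idom tree: b1←b0 b2←b0 b3←b1 b4←b1 b5←b0
Dom at joins:
  b4: preds {b1,b3}: {b0,b1} ∩ {b0,b1,b3} = {b0,b1}; idom=b1
  b5: preds {b2,b3,b4}: {b0,b2} ∩ {b0,b1,b3} ∩ {b0,b1,b4} = {b0}; idom=b0

DF derivation:
  b4←b1: walk · to b1
  b4←b3: walk b3 to b1
  b5←b2: walk b2 to b0
  b5←b3: walk b3→b1 to b0
  b5←b4: walk b4→b1 to b0
  b0 → ∅
  b1 → {b5}
  b2 → {b5}
  b3 → {b4,b5}
  b4 → {b5}
  b5 → ∅

φ for j: defs {b0,b1,b2,b3}
  DF⁺ = {b4,b5}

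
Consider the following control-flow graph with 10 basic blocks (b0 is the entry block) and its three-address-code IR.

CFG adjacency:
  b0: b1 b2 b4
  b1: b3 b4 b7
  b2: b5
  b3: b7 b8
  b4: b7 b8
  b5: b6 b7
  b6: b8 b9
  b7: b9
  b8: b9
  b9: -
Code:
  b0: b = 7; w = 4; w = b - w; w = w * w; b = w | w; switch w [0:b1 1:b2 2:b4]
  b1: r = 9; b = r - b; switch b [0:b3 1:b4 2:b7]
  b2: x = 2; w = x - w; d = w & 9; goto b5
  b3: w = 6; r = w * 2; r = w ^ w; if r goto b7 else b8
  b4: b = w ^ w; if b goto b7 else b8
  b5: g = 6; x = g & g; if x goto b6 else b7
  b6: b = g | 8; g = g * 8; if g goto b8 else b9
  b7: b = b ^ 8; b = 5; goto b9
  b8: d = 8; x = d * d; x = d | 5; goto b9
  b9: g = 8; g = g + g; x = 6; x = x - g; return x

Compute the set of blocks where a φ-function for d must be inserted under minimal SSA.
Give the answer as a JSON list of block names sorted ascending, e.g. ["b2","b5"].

idom tree: b1←b0 b2←b0 b3←b1 b4←b0 b5←b2 b6←b5 b7←b0 b8←b0 b9←b0
Join-block Dom:
  b4: preds {b0,b1}: {b0} ∩ {b0,b1} = {b0}; idom=b0
  b7: preds {b1,b3,b4,b5}: {b0,b1} ∩ {b0,b1,b3} ∩ {b0,b4} ∩ {b0,b2,b5} = {b0}; idom=b0
  b8: preds {b3,b4,b6}: {b0,b1,b3} ∩ {b0,b4} ∩ {b0,b2,b5,b6} = {b0}; idom=b0
  b9: preds {b6,b7,b8}: {b0,b2,b5,b6} ∩ {b0,b7} ∩ {b0,b8} = {b0}; idom=b0

DF derivation:
  join b4 pred b0: · stop@b0
  join b4 pred b1: b1 stop@b0
  join b7 pred b1: b1 stop@b0
  join b7 pred b3: b3→b1 stop@b0
  join b7 pred b4: b4 stop@b0
  join b7 pred b5: b5→b2 stop@b0
  join b8 pred b3: b3→b1 stop@b0
  join b8 pred b4: b4 stop@b0
  join b8 pred b6: b6→b5→b2 stop@b0
  join b9 pred b6: b6→b5→b2 stop@b0
  join b9 pred b7: b7 stop@b0
  join b9 pred b8: b8 stop@b0
  b0: DF=∅
  b1: DF={b4,b7,b8}
  b2: DF={b7,b8,b9}
  b3: DF={b7,b8}
  b4: DF={b7,b8}
  b5: DF={b7,b8,b9}
  b6: DF={b8,b9}
  b7: DF={b9}
  b8: DF={b9}
  b9: DF=∅

φ for d: defs {b2,b8}
  DF⁺ = {b7,b8,b9}

Answer: ["b7", "b8", "b9"]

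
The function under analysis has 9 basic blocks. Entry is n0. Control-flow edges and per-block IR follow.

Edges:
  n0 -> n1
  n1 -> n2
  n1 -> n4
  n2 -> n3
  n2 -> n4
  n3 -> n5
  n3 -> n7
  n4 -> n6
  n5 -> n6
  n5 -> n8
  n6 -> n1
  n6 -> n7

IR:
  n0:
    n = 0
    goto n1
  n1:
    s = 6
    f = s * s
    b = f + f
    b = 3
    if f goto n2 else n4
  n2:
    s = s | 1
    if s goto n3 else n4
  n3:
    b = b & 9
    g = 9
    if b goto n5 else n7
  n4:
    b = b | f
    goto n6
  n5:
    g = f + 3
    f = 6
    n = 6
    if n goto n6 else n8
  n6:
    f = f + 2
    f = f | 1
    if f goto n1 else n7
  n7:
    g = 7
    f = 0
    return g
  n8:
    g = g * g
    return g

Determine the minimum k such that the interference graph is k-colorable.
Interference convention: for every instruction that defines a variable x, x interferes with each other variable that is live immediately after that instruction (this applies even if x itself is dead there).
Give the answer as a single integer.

Answer: 3

Working:
Per-block:
  n0: {n} / ∅
  n1: {b,f,s} / ∅
  n2: {s} / {s}
  n3: {b,g} / {b}
  n4: {b} / {b,f}
  n5: {f,g,n} / {f}
  n6: {f} / {f}
  n7: {f,g} / ∅
  n8: {g} / {g}

Live sets:
  n0 li=∅ lo=∅
  n1 li=∅ lo={b,f,s}
  n2 li={b,f,s} lo={b,f}
  n3 li={b,f} lo={f}
  n4 li={b,f} lo={f}
  n5 li={f} lo={f,g}
  n6 li={f} lo=∅
  n7 li=∅ lo=∅
  n8 li={g} lo=∅

Conflict graph:
  b↔{f,g,s}
  f↔{b,g,n,s}
  g↔{b,f,n}
  n↔{f,g}
  s↔{b,f}

Registers:
  clique {b,f,g} ⇒ need ≥ 3
  3-colouring: R0={f}  R1={b,n}  R2={g,s}
  χ = 3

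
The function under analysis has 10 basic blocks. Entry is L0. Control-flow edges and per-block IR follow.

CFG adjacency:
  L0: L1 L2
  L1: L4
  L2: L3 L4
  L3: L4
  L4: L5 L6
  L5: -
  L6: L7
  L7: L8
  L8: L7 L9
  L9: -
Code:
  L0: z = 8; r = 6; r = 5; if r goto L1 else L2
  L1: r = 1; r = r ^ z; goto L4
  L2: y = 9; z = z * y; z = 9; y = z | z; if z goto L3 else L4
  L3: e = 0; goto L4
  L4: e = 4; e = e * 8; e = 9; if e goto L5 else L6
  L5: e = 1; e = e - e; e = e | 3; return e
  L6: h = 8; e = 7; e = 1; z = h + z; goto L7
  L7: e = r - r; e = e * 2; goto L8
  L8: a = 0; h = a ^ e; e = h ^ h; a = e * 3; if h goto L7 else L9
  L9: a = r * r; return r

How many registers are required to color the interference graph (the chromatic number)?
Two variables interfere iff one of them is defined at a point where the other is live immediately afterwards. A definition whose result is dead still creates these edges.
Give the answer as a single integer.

Answer: 4

Working:
def/use:
  L0: {r,z} / ∅
  L1: {r} / {z}
  L2: {y,z} / {z}
  L3: {e} / ∅
  L4: {e} / ∅
  L5: {e} / ∅
  L6: {e,h,z} / {z}
  L7: {e} / {r}
  L8: {a,e,h} / {e}
  L9: {a} / {r}

Backward fixpoint:
  L0: in=∅ out={r,z}
  L1: in={z} out={r,z}
  L2: in={r,z} out={r,z}
  L3: in={r,z} out={r,z}
  L4: in={r,z} out={r,z}
  L5: in=∅ out=∅
  L6: in={r,z} out={r}
  L7: in={r} out={e,r}
  L8: in={e,r} out={r}
  L9: in={r} out=∅

Interference:
  a↔{e,h,r}
  e↔{a,h,r,z}
  h↔{a,e,r,z}
  r↔{a,e,h,y,z}
  y↔{r,z}
  z↔{e,h,r,y}

Registers:
  lower bound: {a,e,h,r} mutually conflict ⇒ χ ≥ 4
  assign a→r3 e→r1 h→r2 r→r0 y→r1 z→r3 — no edge inside a register ⇒ χ ≤ 4
  χ = 4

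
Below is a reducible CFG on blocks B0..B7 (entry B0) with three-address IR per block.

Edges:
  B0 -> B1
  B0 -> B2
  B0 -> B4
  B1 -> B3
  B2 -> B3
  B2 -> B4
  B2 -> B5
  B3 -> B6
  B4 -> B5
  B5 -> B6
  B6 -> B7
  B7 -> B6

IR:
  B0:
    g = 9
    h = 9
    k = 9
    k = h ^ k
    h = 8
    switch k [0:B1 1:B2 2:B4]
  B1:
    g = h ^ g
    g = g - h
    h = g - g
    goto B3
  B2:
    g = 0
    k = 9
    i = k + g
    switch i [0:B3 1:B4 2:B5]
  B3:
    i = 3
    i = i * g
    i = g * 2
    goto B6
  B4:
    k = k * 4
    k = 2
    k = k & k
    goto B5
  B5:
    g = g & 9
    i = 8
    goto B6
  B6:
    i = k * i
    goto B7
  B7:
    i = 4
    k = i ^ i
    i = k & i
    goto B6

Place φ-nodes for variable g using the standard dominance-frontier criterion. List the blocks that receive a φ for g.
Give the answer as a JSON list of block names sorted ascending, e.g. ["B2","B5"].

Answer: ["B3", "B4", "B5", "B6"]

Working:
idom tree: B1←B0 B2←B0 B3←B0 B4←B0 B5←B0 B6←B0 B7←B6
Dom∩ at merges:
  B3: preds {B1,B2}: {B0,B1} ∩ {B0,B2} = {B0}; idom=B0
  B4: preds {B0,B2}: {B0} ∩ {B0,B2} = {B0}; idom=B0
  B5: preds {B2,B4}: {B0,B2} ∩ {B0,B4} = {B0}; idom=B0
  B6: preds {B3,B5,B7}: {B0,B3} ∩ {B0,B5} ∩ {B0,B6,B7} = {B0}; idom=B0

Frontier:
  join B3 pred B1: B1 stop@B0
  join B3 pred B2: B2 stop@B0
  join B4 pred B0: · stop@B0
  join B4 pred B2: B2 stop@B0
  join B5 pred B2: B2 stop@B0
  join B5 pred B4: B4 stop@B0
  join B6 pred B3: B3 stop@B0
  join B6 pred B5: B5 stop@B0
  join B6 pred B7: B7→B6 stop@B0
  DF(B0)=∅
  DF(B1)={B3}
  DF(B2)={B3,B4,B5}
  DF(B3)={B6}
  DF(B4)={B5}
  DF(B5)={B6}
  DF(B6)={B6}
  DF(B7)={B6}

φ for g: defs {B0,B1,B2,B5}
  DF⁺ = {B3,B4,B5,B6}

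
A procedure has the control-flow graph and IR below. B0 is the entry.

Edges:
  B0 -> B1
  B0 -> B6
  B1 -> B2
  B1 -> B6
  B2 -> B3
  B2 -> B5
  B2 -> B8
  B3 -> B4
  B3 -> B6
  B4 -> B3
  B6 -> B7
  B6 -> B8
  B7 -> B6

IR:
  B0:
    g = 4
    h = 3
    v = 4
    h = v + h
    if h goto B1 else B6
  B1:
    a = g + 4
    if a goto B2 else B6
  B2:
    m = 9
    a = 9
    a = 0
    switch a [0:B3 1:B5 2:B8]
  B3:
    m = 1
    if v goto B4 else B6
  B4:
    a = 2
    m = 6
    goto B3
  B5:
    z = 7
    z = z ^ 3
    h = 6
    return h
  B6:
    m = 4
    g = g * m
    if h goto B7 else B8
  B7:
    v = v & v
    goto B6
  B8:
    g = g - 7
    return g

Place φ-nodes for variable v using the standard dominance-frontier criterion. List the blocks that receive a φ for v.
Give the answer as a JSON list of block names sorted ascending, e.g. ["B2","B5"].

Answer: ["B6", "B8"]

Analysis:
idom tree: B1←B0 B2←B1 B3←B2 B4←B3 B5←B2 B6←B0 B7←B6 B8←B0
Join-block Dom:
  B3: preds {B2,B4}: {B0,B1,B2} ∩ {B0,B1,B2,B3,B4} = {B0,B1,B2}; idom=B2
  B6: preds {B0,B1,B3,B7}: {B0} ∩ {B0,B1} ∩ {B0,B1,B2,B3} ∩ {B0,B6,B7} = {B0}; idom=B0
  B8: preds {B2,B6}: {B0,B1,B2} ∩ {B0,B6} = {B0}; idom=B0

Frontier:
  join B3 pred B2: · stop@B2
  join B3 pred B4: B4→B3 stop@B2
  join B6 pred B0: · stop@B0
  join B6 pred B1: B1 stop@B0
  join B6 pred B3: B3→B2→B1 stop@B0
  join B6 pred B7: B7→B6 stop@B0
  join B8 pred B2: B2→B1 stop@B0
  join B8 pred B6: B6 stop@B0
  B0 → ∅
  B1 → {B6,B8}
  B2 → {B6,B8}
  B3 → {B3,B6}
  B4 → {B3}
  B5 → ∅
  B6 → {B6,B8}
  B7 → {B6}
  B8 → ∅

φ for v: defs {B0,B7}
  DF⁺ = {B6,B8}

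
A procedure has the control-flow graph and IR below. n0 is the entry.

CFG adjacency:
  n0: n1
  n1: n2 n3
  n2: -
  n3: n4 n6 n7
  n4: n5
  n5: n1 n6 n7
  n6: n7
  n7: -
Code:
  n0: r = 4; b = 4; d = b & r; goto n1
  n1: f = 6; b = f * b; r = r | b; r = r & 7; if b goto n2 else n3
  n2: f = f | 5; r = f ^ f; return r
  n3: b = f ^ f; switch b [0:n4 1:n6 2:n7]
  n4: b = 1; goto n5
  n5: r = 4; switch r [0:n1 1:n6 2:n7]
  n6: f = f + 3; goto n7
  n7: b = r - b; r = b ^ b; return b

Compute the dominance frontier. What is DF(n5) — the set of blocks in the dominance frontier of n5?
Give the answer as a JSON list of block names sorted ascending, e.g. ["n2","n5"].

Answer: ["n1", "n6", "n7"]

Analysis:
idom tree: n1←n0 n2←n1 n3←n1 n4←n3 n5←n4 n6←n3 n7←n3
Dom at joins:
  n1: preds {n0,n5}: {n0} ∩ {n0,n1,n3,n4,n5} = {n0}; idom=n0
  n6: preds {n3,n5}: {n0,n1,n3} ∩ {n0,n1,n3,n4,n5} = {n0,n1,n3}; idom=n3
  n7: preds {n3,n5,n6}: {n0,n1,n3} ∩ {n0,n1,n3,n4,n5} ∩ {n0,n1,n3,n6} = {n0,n1,n3}; idom=n3

DF derivation:
  n1←n0: walk · to n0
  n1←n5: walk n5→n4→n3→n1 to n0
  n6←n3: walk · to n3
  n6←n5: walk n5→n4 to n3
  n7←n3: walk · to n3
  n7←n5: walk n5→n4 to n3
  n7←n6: walk n6 to n3
  n0: DF=∅
  n1: DF={n1}
  n2: DF=∅
  n3: DF={n1}
  n4: DF={n1,n6,n7}
  n5: DF={n1,n6,n7}
  n6: DF={n7}
  n7: DF=∅

DF(n5) = ["n1", "n6", "n7"]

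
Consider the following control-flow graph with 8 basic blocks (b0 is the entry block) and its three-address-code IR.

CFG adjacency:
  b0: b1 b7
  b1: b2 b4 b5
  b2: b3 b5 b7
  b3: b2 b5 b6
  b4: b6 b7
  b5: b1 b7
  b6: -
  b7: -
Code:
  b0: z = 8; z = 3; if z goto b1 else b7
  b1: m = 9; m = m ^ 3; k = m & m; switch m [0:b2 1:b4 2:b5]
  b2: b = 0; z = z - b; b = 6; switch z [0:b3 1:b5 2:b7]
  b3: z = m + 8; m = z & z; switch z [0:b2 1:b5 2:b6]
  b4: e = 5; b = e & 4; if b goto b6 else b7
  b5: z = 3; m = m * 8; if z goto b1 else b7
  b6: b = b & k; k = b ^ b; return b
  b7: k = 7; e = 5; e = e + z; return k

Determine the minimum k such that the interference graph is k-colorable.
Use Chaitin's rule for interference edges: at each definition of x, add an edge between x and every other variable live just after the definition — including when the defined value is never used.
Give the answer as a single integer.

def/use:
  b0: {z} / ∅
  b1: {k,m} / ∅
  b2: {b,z} / {z}
  b3: {m,z} / {m}
  b4: {b,e} / ∅
  b5: {m,z} / {m}
  b6: {b,k} / {b,k}
  b7: {e,k} / {z}

Live sets:
  live b0: ∅→{z}
  live b1: {z}→{k,m,z}
  live b2: {k,m,z}→{b,k,m,z}
  live b3: {b,k,m}→{b,k,m,z}
  live b4: {k,z}→{b,k,z}
  live b5: {m}→{z}
  live b6: {b,k}→∅
  live b7: {z}→∅

Conflict graph:
  b — {k,m,z}
  e — {k,z}
  k — {b,e,m,z}
  m — {b,k,z}
  z — {b,e,k,m}

Registers:
  {b,k,m,z} pairwise interfere (4-clique) ⇒ χ ≥ 4
  assign b→r2 e→r2 k→r0 m→r3 z→r1 — no edge inside a register ⇒ χ ≤ 4
  χ = 4

Answer: 4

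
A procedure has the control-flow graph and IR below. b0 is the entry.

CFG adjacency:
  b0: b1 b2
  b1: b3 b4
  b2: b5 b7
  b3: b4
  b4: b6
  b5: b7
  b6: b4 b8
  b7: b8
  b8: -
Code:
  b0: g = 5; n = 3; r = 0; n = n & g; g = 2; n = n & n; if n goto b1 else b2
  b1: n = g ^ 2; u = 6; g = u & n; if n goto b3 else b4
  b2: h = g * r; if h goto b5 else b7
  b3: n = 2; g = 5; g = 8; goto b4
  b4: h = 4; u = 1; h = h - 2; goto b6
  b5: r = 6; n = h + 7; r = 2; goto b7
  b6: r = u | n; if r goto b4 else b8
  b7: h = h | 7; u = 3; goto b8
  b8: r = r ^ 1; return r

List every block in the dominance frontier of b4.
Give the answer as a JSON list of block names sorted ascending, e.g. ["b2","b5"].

Answer: ["b4", "b8"]

Working:
idom tree: b1←b0 b2←b0 b3←b1 b4←b1 b5←b2 b6←b4 b7←b2 b8←b0
Dom∩ at merges:
  b4: preds {b1,b3,b6}: {b0,b1} ∩ {b0,b1,b3} ∩ {b0,b1,b4,b6} = {b0,b1}; idom=b1
  b7: preds {b2,b5}: {b0,b2} ∩ {b0,b2,b5} = {b0,b2}; idom=b2
  b8: preds {b6,b7}: {b0,b1,b4,b6} ∩ {b0,b2,b7} = {b0}; idom=b0

DF derivation:
  b4←b1: walk · to b1
  b4←b3: walk b3 to b1
  b4←b6: walk b6→b4 to b1
  b7←b2: walk · to b2
  b7←b5: walk b5 to b2
  b8←b6: walk b6→b4→b1 to b0
  b8←b7: walk b7→b2 to b0
  b0: DF=∅
  b1: DF={b8}
  b2: DF={b8}
  b3: DF={b4}
  b4: DF={b4,b8}
  b5: DF={b7}
  b6: DF={b4,b8}
  b7: DF={b8}
  b8: DF=∅

DF(b4) = ["b4", "b8"]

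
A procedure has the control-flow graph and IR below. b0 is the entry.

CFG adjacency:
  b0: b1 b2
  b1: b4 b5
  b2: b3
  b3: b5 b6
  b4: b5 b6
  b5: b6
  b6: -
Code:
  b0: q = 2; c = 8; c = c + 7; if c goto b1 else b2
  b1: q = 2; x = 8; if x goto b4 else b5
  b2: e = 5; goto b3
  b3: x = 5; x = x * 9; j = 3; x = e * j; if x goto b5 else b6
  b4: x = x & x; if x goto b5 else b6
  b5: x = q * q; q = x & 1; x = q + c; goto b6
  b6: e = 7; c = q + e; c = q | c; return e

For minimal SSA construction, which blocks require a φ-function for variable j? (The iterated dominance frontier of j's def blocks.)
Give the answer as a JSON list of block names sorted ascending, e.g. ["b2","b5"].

idom tree: b1←b0 b2←b0 b3←b2 b4←b1 b5←b0 b6←b0
Dom at joins:
  b5: preds {b1,b3,b4}: {b0,b1} ∩ {b0,b2,b3} ∩ {b0,b1,b4} = {b0}; idom=b0
  b6: preds {b3,b4,b5}: {b0,b2,b3} ∩ {b0,b1,b4} ∩ {b0,b5} = {b0}; idom=b0

Frontier:
  b5←b1: walk b1 to b0
  b5←b3: walk b3→b2 to b0
  b5←b4: walk b4→b1 to b0
  b6←b3: walk b3→b2 to b0
  b6←b4: walk b4→b1 to b0
  b6←b5: walk b5 to b0
  DF(b0)=∅
  DF(b1)={b5,b6}
  DF(b2)={b5,b6}
  DF(b3)={b5,b6}
  DF(b4)={b5,b6}
  DF(b5)={b6}
  DF(b6)=∅

φ for j: defs {b3}
  DF⁺ = {b5,b6}

Answer: ["b5", "b6"]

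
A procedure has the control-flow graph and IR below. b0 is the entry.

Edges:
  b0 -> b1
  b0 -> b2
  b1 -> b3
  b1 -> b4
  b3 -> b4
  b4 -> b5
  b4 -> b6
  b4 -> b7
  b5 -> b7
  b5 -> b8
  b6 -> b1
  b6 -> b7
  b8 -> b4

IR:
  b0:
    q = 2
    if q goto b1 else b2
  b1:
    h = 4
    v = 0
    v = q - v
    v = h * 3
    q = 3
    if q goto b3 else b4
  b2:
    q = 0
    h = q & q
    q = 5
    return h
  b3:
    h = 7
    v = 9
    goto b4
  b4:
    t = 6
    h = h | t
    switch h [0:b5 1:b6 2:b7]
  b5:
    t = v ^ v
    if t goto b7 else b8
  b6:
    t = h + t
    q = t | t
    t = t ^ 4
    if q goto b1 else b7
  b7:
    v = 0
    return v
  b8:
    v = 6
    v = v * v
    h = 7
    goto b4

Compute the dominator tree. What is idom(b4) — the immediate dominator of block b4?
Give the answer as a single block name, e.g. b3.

Answer: b1

Derivation:
idom tree: b1←b0 b2←b0 b3←b1 b4←b1 b5←b4 b6←b4 b7←b4 b8←b5
Join-block Dom:
  b1: preds {b0,b6}: {b0} ∩ {b0,b1,b4,b6} = {b0}; idom=b0
  b4: preds {b1,b3,b8}: {b0,b1} ∩ {b0,b1,b3} ∩ {b0,b1,b4,b5,b8} = {b0,b1}; idom=b1
  b7: preds {b4,b5,b6}: {b0,b1,b4} ∩ {b0,b1,b4,b5} ∩ {b0,b1,b4,b6} = {b0,b1,b4}; idom=b4

idom(b4) = b1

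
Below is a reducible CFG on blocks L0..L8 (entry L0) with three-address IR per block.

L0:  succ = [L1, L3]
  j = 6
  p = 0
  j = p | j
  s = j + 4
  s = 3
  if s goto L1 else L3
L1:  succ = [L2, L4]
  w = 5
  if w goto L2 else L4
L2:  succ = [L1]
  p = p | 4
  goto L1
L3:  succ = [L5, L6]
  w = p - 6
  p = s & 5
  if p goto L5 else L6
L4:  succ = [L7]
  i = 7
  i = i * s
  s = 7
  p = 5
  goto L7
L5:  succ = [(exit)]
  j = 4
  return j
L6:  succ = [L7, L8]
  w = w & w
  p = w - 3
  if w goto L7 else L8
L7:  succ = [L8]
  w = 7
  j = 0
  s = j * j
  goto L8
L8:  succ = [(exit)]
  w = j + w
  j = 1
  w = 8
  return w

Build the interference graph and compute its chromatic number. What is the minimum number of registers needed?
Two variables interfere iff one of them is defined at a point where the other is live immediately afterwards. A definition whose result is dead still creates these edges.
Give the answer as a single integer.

Block summaries:
  L0 def {j,p,s} use ∅
  L1 def {w} use ∅
  L2 def {p} use {p}
  L3 def {p,w} use {p,s}
  L4 def {i,p,s} use {s}
  L5 def {j} use ∅
  L6 def {p,w} use {w}
  L7 def {j,s,w} use ∅
  L8 def {j,w} use {j,w}

Live sets:
  L0: in=∅ out={j,p,s}
  L1: in={p,s} out={p,s}
  L2: in={p,s} out={p,s}
  L3: in={j,p,s} out={j,w}
  L4: in={s} out=∅
  L5: in=∅ out=∅
  L6: in={j,w} out={j,w}
  L7: in=∅ out={j,w}
  L8: in={j,w} out=∅

Interference:
  i↔{s}
  j↔{p,s,w}
  p↔{j,s,w}
  s↔{i,j,p,w}
  w↔{j,p,s}

Registers:
  {j,p,s,w} pairwise interfere (4-clique) ⇒ χ ≥ 4
  4-colouring: r0={s}  r1={i,j}  r2={p}  r3={w}
  χ = 4

Answer: 4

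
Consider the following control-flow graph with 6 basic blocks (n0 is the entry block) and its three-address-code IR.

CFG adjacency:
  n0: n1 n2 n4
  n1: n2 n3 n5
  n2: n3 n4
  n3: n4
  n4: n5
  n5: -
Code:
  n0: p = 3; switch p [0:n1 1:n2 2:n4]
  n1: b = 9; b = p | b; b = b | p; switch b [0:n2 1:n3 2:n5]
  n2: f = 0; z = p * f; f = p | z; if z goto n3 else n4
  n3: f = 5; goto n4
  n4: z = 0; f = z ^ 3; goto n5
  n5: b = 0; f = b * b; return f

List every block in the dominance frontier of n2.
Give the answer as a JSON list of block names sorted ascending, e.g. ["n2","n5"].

Answer: ["n3", "n4"]

Analysis:
idom tree: n1←n0 n2←n0 n3←n0 n4←n0 n5←n0
Join-block Dom:
  n2: preds {n0,n1}: {n0} ∩ {n0,n1} = {n0}; idom=n0
  n3: preds {n1,n2}: {n0,n1} ∩ {n0,n2} = {n0}; idom=n0
  n4: preds {n0,n2,n3}: {n0} ∩ {n0,n2} ∩ {n0,n3} = {n0}; idom=n0
  n5: preds {n1,n4}: {n0,n1} ∩ {n0,n4} = {n0}; idom=n0

DF derivation:
  join n2 pred n0: · stop@n0
  join n2 pred n1: n1 stop@n0
  join n3 pred n1: n1 stop@n0
  join n3 pred n2: n2 stop@n0
  join n4 pred n0: · stop@n0
  join n4 pred n2: n2 stop@n0
  join n4 pred n3: n3 stop@n0
  join n5 pred n1: n1 stop@n0
  join n5 pred n4: n4 stop@n0
  DF(n0)=∅
  DF(n1)={n2,n3,n5}
  DF(n2)={n3,n4}
  DF(n3)={n4}
  DF(n4)={n5}
  DF(n5)=∅

DF(n2) = ["n3", "n4"]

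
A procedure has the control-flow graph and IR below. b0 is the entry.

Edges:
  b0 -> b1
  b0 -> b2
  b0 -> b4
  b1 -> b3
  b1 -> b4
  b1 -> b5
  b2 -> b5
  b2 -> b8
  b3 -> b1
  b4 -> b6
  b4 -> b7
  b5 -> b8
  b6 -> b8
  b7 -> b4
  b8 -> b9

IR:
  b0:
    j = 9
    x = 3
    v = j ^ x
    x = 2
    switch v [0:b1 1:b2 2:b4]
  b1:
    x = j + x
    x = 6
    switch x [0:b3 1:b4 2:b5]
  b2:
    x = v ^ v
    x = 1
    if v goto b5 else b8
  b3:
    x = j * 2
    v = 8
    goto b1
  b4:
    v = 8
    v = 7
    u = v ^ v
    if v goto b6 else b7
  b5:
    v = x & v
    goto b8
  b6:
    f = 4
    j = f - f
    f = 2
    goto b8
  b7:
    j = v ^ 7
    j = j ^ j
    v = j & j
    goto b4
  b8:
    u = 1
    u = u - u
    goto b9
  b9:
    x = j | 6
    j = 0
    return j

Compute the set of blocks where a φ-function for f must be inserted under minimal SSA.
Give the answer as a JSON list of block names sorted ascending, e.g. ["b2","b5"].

Answer: ["b8"]

Analysis:
idom tree: b1←b0 b2←b0 b3←b1 b4←b0 b5←b0 b6←b4 b7←b4 b8←b0 b9←b8
Dom at joins:
  b1: preds {b0,b3}: {b0} ∩ {b0,b1,b3} = {b0}; idom=b0
  b4: preds {b0,b1,b7}: {b0} ∩ {b0,b1} ∩ {b0,b4,b7} = {b0}; idom=b0
  b5: preds {b1,b2}: {b0,b1} ∩ {b0,b2} = {b0}; idom=b0
  b8: preds {b2,b5,b6}: {b0,b2} ∩ {b0,b5} ∩ {b0,b4,b6} = {b0}; idom=b0

Frontier:
  b1←b0: walk · to b0
  b1←b3: walk b3→b1 to b0
  b4←b0: walk · to b0
  b4←b1: walk b1 to b0
  b4←b7: walk b7→b4 to b0
  b5←b1: walk b1 to b0
  b5←b2: walk b2 to b0
  b8←b2: walk b2 to b0
  b8←b5: walk b5 to b0
  b8←b6: walk b6→b4 to b0
  b0: DF=∅
  b1: DF={b1,b4,b5}
  b2: DF={b5,b8}
  b3: DF={b1}
  b4: DF={b4,b8}
  b5: DF={b8}
  b6: DF={b8}
  b7: DF={b4}
  b8: DF=∅
  b9: DF=∅

φ for f: defs {b6}
  DF⁺ = {b8}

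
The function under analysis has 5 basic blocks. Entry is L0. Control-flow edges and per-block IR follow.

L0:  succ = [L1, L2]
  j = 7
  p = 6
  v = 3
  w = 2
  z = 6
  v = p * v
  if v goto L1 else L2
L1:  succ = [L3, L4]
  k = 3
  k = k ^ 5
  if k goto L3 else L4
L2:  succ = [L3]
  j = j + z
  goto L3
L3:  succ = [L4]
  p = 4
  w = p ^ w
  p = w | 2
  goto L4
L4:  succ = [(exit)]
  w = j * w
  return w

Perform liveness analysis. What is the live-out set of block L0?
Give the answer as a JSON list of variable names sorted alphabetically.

Per-block:
  L0: {j,p,v,w,z} / ∅
  L1: {k} / ∅
  L2: {j} / {j,z}
  L3: {p,w} / {w}
  L4: {w} / {j,w}

Backward fixpoint:
  live L0: ∅→{j,w,z}
  live L1: {j,w}→{j,w}
  live L2: {j,w,z}→{j,w}
  live L3: {j,w}→{j,w}
  live L4: {j,w}→∅

live-out(L0) = ["j", "w", "z"]

Answer: ["j", "w", "z"]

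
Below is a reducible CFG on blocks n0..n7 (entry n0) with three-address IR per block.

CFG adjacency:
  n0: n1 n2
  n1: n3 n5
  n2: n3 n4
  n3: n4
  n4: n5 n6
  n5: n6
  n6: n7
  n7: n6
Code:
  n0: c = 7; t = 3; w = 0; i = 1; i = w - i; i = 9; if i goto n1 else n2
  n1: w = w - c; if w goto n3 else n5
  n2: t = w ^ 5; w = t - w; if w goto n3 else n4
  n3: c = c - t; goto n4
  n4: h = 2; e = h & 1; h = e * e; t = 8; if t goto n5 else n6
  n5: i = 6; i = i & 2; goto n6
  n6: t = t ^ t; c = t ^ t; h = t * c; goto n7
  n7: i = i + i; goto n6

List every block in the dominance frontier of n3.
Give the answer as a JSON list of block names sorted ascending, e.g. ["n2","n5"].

idom tree: n1←n0 n2←n0 n3←n0 n4←n0 n5←n0 n6←n0 n7←n6
Join-block Dom:
  n3: preds {n1,n2}: {n0,n1} ∩ {n0,n2} = {n0}; idom=n0
  n4: preds {n2,n3}: {n0,n2} ∩ {n0,n3} = {n0}; idom=n0
  n5: preds {n1,n4}: {n0,n1} ∩ {n0,n4} = {n0}; idom=n0
  n6: preds {n4,n5,n7}: {n0,n4} ∩ {n0,n5} ∩ {n0,n6,n7} = {n0}; idom=n0

DF walk-up:
  n3←n1: walk n1 to n0
  n3←n2: walk n2 to n0
  n4←n2: walk n2 to n0
  n4←n3: walk n3 to n0
  n5←n1: walk n1 to n0
  n5←n4: walk n4 to n0
  n6←n4: walk n4 to n0
  n6←n5: walk n5 to n0
  n6←n7: walk n7→n6 to n0
  DF(n0)=∅
  DF(n1)={n3,n5}
  DF(n2)={n3,n4}
  DF(n3)={n4}
  DF(n4)={n5,n6}
  DF(n5)={n6}
  DF(n6)={n6}
  DF(n7)={n6}

DF(n3) = ["n4"]

Answer: ["n4"]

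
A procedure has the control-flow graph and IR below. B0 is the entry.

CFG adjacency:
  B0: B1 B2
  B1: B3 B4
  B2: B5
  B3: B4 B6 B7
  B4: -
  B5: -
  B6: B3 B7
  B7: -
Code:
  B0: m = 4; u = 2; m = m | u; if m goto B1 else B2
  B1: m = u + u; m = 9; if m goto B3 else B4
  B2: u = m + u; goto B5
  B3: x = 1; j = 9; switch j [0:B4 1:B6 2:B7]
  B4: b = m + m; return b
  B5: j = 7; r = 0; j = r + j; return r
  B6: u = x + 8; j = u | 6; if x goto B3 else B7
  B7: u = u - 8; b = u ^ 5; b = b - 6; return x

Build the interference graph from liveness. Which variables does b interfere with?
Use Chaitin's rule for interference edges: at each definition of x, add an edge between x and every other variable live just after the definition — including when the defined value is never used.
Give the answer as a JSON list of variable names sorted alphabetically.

def/use:
  B0: def={m,u} ue=∅
  B1: def={m} ue={u}
  B2: def={u} ue={m,u}
  B3: def={j,x} ue=∅
  B4: def={b} ue={m}
  B5: def={j,r} ue=∅
  B6: def={j,u} ue={x}
  B7: def={b,u} ue={u,x}

Live sets:
  B0: in=∅ out={m,u}
  B1: in={u} out={m,u}
  B2: in={m,u} out=∅
  B3: in={m,u} out={m,u,x}
  B4: in={m} out=∅
  B5: in=∅ out=∅
  B6: in={m,x} out={m,u,x}
  B7: in={u,x} out=∅

Interference:
  b — {x}
  j — {m,r,u,x}
  m — {j,u,x}
  r — {j}
  u — {j,m,x}
  x — {b,j,m,u}

N(b) = ["x"]

Answer: ["x"]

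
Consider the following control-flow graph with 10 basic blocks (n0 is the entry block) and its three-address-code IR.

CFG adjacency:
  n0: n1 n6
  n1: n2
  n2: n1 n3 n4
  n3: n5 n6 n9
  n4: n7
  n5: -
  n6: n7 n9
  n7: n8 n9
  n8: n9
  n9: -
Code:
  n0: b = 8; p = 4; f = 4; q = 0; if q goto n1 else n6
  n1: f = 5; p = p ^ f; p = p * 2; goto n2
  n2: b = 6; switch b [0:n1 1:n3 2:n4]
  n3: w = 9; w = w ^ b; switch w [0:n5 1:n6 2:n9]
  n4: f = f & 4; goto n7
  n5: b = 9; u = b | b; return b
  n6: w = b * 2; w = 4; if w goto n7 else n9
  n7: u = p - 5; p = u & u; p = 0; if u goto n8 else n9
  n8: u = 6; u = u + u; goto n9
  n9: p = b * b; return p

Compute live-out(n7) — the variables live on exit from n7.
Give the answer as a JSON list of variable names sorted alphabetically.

Answer: ["b"]

Derivation:
Block summaries:
  n0: def={b,f,p,q} ue=∅
  n1: def={f,p} ue={p}
  n2: def={b} ue=∅
  n3: def={w} ue={b}
  n4: def={f} ue={f}
  n5: def={b,u} ue=∅
  n6: def={w} ue={b}
  n7: def={p,u} ue={p}
  n8: def={u} ue=∅
  n9: def={p} ue={b}

Live sets:
  n0: in=∅ out={b,p}
  n1: in={p} out={f,p}
  n2: in={f,p} out={b,f,p}
  n3: in={b,p} out={b,p}
  n4: in={b,f,p} out={b,p}
  n5: in=∅ out=∅
  n6: in={b,p} out={b,p}
  n7: in={b,p} out={b}
  n8: in={b} out={b}
  n9: in={b} out=∅

live-out(n7) = ["b"]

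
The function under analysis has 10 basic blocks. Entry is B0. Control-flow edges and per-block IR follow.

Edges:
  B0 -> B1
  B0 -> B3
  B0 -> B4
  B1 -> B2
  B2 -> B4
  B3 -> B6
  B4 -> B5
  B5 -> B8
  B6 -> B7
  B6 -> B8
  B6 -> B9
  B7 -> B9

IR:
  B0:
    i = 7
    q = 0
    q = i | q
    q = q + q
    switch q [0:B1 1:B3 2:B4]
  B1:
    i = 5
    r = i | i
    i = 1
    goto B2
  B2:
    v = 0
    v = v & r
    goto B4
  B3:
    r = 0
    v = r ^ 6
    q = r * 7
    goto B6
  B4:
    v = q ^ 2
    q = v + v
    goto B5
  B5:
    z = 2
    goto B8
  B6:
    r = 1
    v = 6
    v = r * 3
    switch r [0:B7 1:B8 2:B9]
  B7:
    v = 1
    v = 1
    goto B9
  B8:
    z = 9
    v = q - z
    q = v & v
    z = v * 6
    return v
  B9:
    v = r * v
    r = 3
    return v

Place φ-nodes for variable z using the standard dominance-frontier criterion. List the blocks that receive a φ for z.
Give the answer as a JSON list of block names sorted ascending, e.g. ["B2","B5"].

idom tree: B1←B0 B2←B1 B3←B0 B4←B0 B5←B4 B6←B3 B7←B6 B8←B0 B9←B6
Dom∩ at merges:
  B4: preds {B0,B2}: {B0} ∩ {B0,B1,B2} = {B0}; idom=B0
  B8: preds {B5,B6}: {B0,B4,B5} ∩ {B0,B3,B6} = {B0}; idom=B0
  B9: preds {B6,B7}: {B0,B3,B6} ∩ {B0,B3,B6,B7} = {B0,B3,B6}; idom=B6

DF derivation:
  B4←B0: walk · to B0
  B4←B2: walk B2→B1 to B0
  B8←B5: walk B5→B4 to B0
  B8←B6: walk B6→B3 to B0
  B9←B6: walk · to B6
  B9←B7: walk B7 to B6
  DF(B0)=∅
  DF(B1)={B4}
  DF(B2)={B4}
  DF(B3)={B8}
  DF(B4)={B8}
  DF(B5)={B8}
  DF(B6)={B8}
  DF(B7)={B9}
  DF(B8)=∅
  DF(B9)=∅

φ for z: defs {B5,B8}
  DF⁺ = {B8}

Answer: ["B8"]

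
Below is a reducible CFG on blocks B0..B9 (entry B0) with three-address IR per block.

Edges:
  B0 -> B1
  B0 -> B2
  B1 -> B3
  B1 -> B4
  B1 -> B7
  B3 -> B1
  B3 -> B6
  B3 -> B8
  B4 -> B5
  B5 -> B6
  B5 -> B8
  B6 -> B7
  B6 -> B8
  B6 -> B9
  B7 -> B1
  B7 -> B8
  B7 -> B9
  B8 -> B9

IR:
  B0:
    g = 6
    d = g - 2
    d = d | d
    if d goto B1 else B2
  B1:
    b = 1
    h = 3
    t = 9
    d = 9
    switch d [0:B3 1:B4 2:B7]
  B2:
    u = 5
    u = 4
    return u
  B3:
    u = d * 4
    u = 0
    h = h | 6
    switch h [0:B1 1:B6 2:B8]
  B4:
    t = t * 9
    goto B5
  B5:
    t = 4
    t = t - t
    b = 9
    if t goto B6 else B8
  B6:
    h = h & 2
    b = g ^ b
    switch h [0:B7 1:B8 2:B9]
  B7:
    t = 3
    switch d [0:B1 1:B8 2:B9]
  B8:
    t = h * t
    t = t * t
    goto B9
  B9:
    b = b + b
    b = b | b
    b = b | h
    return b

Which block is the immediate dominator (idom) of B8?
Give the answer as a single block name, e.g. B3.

Answer: B1

Derivation:
idom tree: B1←B0 B2←B0 B3←B1 B4←B1 B5←B4 B6←B1 B7←B1 B8←B1 B9←B1
Dom∩ at merges:
  B1: preds {B0,B3,B7}: {B0} ∩ {B0,B1,B3} ∩ {B0,B1,B7} = {B0}; idom=B0
  B6: preds {B3,B5}: {B0,B1,B3} ∩ {B0,B1,B4,B5} = {B0,B1}; idom=B1
  B7: preds {B1,B6}: {B0,B1} ∩ {B0,B1,B6} = {B0,B1}; idom=B1
  B8: preds {B3,B5,B6,B7}: {B0,B1,B3} ∩ {B0,B1,B4,B5} ∩ {B0,B1,B6} ∩ {B0,B1,B7} = {B0,B1}; idom=B1
  B9: preds {B6,B7,B8}: {B0,B1,B6} ∩ {B0,B1,B7} ∩ {B0,B1,B8} = {B0,B1}; idom=B1

idom(B8) = B1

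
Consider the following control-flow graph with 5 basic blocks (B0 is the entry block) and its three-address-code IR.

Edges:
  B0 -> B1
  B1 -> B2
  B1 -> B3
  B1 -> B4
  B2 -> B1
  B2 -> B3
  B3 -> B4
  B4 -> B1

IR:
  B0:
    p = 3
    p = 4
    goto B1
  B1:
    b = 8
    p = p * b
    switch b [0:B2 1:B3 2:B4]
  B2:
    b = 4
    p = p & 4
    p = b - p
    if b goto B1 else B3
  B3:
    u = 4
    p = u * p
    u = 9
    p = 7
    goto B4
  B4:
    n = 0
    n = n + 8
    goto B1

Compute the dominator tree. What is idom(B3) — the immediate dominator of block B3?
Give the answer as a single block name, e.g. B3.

idom tree: B1←B0 B2←B1 B3←B1 B4←B1
Dom at joins:
  B1: preds {B0,B2,B4}: {B0} ∩ {B0,B1,B2} ∩ {B0,B1,B4} = {B0}; idom=B0
  B3: preds {B1,B2}: {B0,B1} ∩ {B0,B1,B2} = {B0,B1}; idom=B1
  B4: preds {B1,B3}: {B0,B1} ∩ {B0,B1,B3} = {B0,B1}; idom=B1

idom(B3) = B1

Answer: B1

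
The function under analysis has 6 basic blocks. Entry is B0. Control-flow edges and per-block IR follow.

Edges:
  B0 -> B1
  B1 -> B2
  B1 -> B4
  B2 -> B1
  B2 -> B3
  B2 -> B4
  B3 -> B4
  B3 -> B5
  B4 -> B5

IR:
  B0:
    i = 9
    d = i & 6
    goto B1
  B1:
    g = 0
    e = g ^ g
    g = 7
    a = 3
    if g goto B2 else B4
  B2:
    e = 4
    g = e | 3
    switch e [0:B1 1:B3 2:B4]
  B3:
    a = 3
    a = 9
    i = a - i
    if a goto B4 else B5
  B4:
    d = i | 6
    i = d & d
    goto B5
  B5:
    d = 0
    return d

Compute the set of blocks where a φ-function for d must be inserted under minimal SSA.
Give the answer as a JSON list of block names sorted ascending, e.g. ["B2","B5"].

Answer: ["B5"]

Analysis:
idom tree: B1←B0 B2←B1 B3←B2 B4←B1 B5←B1
Join-block Dom:
  B1: preds {B0,B2}: {B0} ∩ {B0,B1,B2} = {B0}; idom=B0
  B4: preds {B1,B2,B3}: {B0,B1} ∩ {B0,B1,B2} ∩ {B0,B1,B2,B3} = {B0,B1}; idom=B1
  B5: preds {B3,B4}: {B0,B1,B2,B3} ∩ {B0,B1,B4} = {B0,B1}; idom=B1

DF derivation:
  join B1 pred B0: · stop@B0
  join B1 pred B2: B2→B1 stop@B0
  join B4 pred B1: · stop@B1
  join B4 pred B2: B2 stop@B1
  join B4 pred B3: B3→B2 stop@B1
  join B5 pred B3: B3→B2 stop@B1
  join B5 pred B4: B4 stop@B1
  DF(B0)=∅
  DF(B1)={B1}
  DF(B2)={B1,B4,B5}
  DF(B3)={B4,B5}
  DF(B4)={B5}
  DF(B5)=∅

φ for d: defs {B0,B4,B5}
  DF⁺ = {B5}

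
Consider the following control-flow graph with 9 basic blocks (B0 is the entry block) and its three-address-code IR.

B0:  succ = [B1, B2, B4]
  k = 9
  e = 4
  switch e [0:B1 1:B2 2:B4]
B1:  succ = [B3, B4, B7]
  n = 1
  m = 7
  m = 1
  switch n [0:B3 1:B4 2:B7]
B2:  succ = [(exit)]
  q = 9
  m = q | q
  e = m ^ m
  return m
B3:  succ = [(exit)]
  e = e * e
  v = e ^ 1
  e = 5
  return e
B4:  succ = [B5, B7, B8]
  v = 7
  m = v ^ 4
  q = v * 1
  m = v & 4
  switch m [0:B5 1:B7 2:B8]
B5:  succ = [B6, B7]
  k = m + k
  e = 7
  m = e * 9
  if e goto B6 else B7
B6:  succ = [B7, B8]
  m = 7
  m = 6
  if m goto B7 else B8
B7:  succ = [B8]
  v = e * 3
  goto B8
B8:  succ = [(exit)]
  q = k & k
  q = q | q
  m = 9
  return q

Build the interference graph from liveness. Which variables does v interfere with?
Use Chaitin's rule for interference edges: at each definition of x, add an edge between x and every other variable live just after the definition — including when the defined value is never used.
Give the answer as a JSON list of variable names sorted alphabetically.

Per-block:
  B0 def {e,k} use ∅
  B1 def {m,n} use ∅
  B2 def {e,m,q} use ∅
  B3 def {e,v} use {e}
  B4 def {m,q,v} use ∅
  B5 def {e,k,m} use {k,m}
  B6 def {m} use ∅
  B7 def {v} use {e}
  B8 def {m,q} use {k}

Liveness:
  B0: in=∅ out={e,k}
  B1: in={e,k} out={e,k}
  B2: in=∅ out=∅
  B3: in={e} out=∅
  B4: in={e,k} out={e,k,m}
  B5: in={k,m} out={e,k}
  B6: in={e,k} out={e,k}
  B7: in={e,k} out={k}
  B8: in={k} out=∅

Interfere edges:
  e — {k,m,n,q,v}
  k — {e,m,n,q,v}
  m — {e,k,n,q,v}
  n — {e,k,m}
  q — {e,k,m,v}
  v — {e,k,m,q}

N(v) = ["e", "k", "m", "q"]

Answer: ["e", "k", "m", "q"]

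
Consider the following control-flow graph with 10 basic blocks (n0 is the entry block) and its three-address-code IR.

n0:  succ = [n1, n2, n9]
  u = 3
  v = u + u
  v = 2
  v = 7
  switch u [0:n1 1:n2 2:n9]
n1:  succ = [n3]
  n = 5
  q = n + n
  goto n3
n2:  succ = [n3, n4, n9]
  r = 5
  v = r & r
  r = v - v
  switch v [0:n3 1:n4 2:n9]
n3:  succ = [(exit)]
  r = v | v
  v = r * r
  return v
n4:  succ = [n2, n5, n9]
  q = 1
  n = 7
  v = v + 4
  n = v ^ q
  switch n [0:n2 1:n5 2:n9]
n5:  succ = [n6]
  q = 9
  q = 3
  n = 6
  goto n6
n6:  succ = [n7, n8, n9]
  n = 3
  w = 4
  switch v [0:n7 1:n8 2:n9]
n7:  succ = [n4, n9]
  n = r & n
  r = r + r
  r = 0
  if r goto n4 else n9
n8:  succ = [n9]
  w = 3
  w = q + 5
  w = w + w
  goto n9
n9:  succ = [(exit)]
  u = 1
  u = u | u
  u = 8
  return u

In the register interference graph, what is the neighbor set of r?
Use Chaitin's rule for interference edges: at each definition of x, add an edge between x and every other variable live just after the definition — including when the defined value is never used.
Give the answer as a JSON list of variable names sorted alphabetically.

def/use:
  n0 def {u,v} use ∅
  n1 def {n,q} use ∅
  n2 def {r,v} use ∅
  n3 def {r,v} use {v}
  n4 def {n,q,v} use {v}
  n5 def {n,q} use ∅
  n6 def {n,w} use {v}
  n7 def {n,r} use {n,r}
  n8 def {w} use {q}
  n9 def {u} use ∅

Live sets:
  live n0: ∅→{v}
  live n1: {v}→{v}
  live n2: ∅→{r,v}
  live n3: {v}→∅
  live n4: {r,v}→{r,v}
  live n5: {r,v}→{q,r,v}
  live n6: {q,r,v}→{n,q,r,v}
  live n7: {n,r,v}→{r,v}
  live n8: {q}→∅
  live n9: ∅→∅

Interference:
  n↔{q,r,v,w}
  q↔{n,r,v,w}
  r↔{n,q,v,w}
  u↔{v}
  v↔{n,q,r,u,w}
  w↔{n,q,r,v}

N(r) = ["n", "q", "v", "w"]

Answer: ["n", "q", "v", "w"]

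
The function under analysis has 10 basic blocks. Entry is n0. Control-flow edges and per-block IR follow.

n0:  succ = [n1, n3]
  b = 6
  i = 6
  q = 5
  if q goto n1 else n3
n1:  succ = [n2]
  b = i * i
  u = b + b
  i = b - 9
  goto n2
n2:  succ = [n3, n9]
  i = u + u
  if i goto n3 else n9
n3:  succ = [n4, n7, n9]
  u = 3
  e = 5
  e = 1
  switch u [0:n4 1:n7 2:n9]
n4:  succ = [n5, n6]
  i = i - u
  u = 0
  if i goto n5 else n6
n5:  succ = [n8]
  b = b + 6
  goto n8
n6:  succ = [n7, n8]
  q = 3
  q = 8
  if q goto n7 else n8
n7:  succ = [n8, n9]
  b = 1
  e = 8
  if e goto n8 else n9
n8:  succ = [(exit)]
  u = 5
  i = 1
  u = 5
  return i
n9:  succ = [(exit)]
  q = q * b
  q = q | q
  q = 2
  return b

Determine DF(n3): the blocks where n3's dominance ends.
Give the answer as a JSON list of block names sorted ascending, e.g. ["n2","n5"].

Answer: ["n9"]

Working:
idom tree: n1←n0 n2←n1 n3←n0 n4←n3 n5←n4 n6←n4 n7←n3 n8←n3 n9←n0
Dom∩ at merges:
  n3: preds {n0,n2}: {n0} ∩ {n0,n1,n2} = {n0}; idom=n0
  n7: preds {n3,n6}: {n0,n3} ∩ {n0,n3,n4,n6} = {n0,n3}; idom=n3
  n8: preds {n5,n6,n7}: {n0,n3,n4,n5} ∩ {n0,n3,n4,n6} ∩ {n0,n3,n7} = {n0,n3}; idom=n3
  n9: preds {n2,n3,n7}: {n0,n1,n2} ∩ {n0,n3} ∩ {n0,n3,n7} = {n0}; idom=n0

Frontier:
  join n3 pred n0: · stop@n0
  join n3 pred n2: n2→n1 stop@n0
  join n7 pred n3: · stop@n3
  join n7 pred n6: n6→n4 stop@n3
  join n8 pred n5: n5→n4 stop@n3
  join n8 pred n6: n6→n4 stop@n3
  join n8 pred n7: n7 stop@n3
  join n9 pred n2: n2→n1 stop@n0
  join n9 pred n3: n3 stop@n0
  join n9 pred n7: n7→n3 stop@n0
  n0: DF=∅
  n1: DF={n3,n9}
  n2: DF={n3,n9}
  n3: DF={n9}
  n4: DF={n7,n8}
  n5: DF={n8}
  n6: DF={n7,n8}
  n7: DF={n8,n9}
  n8: DF=∅
  n9: DF=∅

DF(n3) = ["n9"]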